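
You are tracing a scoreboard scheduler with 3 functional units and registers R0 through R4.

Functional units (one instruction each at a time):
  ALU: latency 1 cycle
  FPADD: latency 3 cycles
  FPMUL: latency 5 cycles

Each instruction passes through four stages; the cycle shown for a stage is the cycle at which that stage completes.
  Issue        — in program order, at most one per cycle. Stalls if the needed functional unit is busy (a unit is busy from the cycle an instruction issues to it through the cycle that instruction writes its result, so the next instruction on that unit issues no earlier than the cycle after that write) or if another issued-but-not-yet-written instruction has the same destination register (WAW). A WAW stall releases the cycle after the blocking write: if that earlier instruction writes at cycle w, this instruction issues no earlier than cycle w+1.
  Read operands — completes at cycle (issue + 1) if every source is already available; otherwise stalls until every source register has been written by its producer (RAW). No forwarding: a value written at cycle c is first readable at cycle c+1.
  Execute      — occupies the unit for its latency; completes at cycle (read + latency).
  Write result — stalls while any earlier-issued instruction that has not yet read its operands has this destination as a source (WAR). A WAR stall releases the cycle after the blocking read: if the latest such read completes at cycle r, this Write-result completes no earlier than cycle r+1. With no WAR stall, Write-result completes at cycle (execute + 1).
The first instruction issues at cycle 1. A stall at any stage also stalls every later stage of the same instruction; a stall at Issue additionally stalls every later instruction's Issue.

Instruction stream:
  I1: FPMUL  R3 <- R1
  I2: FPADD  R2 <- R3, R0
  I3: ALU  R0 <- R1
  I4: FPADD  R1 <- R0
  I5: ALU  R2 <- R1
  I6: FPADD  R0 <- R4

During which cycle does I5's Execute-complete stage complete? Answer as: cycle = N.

I1: IS=1 RO=2 EX=7 WR=8
I2: IS=2 RO=9 EX=12 WR=13  [RAW R3: wait I1 write@8]
I3: IS=3 RO=4 EX=5 WR=10  [WAR R0: wait I2 read@9]
I4: IS=14 RO=15 EX=18 WR=19  [struct: FPADD busy until I2 writes@13]
I5: IS=15 RO=20 EX=21 WR=22  [RAW R1: wait I4 write@19]
I6: IS=20 RO=21 EX=24 WR=25  [struct: FPADD busy until I4 writes@19]

cycle = 21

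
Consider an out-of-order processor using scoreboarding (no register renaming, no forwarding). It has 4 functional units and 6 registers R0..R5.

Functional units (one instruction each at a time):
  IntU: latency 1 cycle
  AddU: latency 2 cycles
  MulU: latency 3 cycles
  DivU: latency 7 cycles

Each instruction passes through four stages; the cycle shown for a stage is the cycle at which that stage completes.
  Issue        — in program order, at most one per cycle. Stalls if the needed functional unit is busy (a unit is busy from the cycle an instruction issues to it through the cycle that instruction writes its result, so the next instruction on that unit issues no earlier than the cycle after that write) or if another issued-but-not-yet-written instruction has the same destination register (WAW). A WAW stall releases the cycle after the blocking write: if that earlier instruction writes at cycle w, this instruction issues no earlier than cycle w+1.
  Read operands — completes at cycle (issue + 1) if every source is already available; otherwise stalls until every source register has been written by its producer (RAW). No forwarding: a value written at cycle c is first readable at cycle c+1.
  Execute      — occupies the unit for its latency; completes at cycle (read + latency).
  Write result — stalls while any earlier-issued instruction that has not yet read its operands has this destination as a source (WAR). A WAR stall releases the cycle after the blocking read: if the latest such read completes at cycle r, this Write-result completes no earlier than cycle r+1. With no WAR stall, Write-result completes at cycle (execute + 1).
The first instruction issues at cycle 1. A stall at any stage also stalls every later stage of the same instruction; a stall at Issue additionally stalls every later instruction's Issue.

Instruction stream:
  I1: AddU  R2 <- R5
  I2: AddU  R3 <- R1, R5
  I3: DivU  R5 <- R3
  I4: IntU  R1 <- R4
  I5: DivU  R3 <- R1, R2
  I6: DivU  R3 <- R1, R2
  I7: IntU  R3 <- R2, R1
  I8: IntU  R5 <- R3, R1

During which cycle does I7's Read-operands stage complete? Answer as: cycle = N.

cycle = 41

[1] I1 dispatched to AddU
[2] I1 operands ready
[4] I1 complete
[5] R2←I1
[6] I2 dispatched to AddU
[7] I2 operands ready · I3 dispatched to DivU
[8] I4 dispatched to IntU
[9] I2 complete · I4 operands ready
[10] R3←I2 · I4 complete
[11] I3 operands ready · R1←I4
[18] I3 complete
[19] R5←I3
[20] I5 dispatched to DivU
[21] I5 operands ready
[28] I5 complete
[29] R3←I5
[30] I6 dispatched to DivU
[31] I6 operands ready
[38] I6 complete
[39] R3←I6
[40] I7 dispatched to IntU
[41] I7 operands ready
[42] I7 complete
[43] R3←I7
[44] I8 dispatched to IntU
[45] I8 operands ready
[46] I8 complete
[47] R5←I8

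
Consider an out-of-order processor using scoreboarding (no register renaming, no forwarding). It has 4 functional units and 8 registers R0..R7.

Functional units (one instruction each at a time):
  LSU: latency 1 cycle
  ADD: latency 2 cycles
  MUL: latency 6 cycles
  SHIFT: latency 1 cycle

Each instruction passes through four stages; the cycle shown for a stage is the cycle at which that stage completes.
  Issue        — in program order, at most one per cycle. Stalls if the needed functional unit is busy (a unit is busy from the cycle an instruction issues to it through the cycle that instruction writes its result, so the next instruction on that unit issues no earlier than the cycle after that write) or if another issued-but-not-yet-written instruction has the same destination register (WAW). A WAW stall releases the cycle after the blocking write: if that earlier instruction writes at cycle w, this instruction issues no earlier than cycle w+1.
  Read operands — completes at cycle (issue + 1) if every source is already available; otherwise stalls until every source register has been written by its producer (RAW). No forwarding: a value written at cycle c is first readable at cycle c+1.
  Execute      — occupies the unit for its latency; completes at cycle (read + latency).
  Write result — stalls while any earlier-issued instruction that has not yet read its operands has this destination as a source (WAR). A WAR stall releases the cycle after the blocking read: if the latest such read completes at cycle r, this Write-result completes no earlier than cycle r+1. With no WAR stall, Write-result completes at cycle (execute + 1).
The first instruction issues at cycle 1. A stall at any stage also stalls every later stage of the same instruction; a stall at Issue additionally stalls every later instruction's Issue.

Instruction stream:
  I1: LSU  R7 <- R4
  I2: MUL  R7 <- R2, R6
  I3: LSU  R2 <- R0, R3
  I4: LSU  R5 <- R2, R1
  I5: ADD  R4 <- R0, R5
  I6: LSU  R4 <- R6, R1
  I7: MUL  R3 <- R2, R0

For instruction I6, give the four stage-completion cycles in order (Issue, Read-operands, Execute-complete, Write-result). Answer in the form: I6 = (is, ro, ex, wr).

I6 = (18, 19, 20, 21)

I1: IS=1 RO=2 EX=3 WR=4
I2: IS=5 RO=6 EX=12 WR=13  [WAW R7: wait I1 write@4]
I3: IS=6 RO=7 EX=8 WR=9
I4: IS=10 RO=11 EX=12 WR=13  [struct: LSU busy until I3 writes@9]
I5: IS=11 RO=14 EX=16 WR=17  [RAW R5: wait I4 write@13]
I6: IS=18 RO=19 EX=20 WR=21  [WAW R4: wait I5 write@17]
I7: IS=19 RO=20 EX=26 WR=27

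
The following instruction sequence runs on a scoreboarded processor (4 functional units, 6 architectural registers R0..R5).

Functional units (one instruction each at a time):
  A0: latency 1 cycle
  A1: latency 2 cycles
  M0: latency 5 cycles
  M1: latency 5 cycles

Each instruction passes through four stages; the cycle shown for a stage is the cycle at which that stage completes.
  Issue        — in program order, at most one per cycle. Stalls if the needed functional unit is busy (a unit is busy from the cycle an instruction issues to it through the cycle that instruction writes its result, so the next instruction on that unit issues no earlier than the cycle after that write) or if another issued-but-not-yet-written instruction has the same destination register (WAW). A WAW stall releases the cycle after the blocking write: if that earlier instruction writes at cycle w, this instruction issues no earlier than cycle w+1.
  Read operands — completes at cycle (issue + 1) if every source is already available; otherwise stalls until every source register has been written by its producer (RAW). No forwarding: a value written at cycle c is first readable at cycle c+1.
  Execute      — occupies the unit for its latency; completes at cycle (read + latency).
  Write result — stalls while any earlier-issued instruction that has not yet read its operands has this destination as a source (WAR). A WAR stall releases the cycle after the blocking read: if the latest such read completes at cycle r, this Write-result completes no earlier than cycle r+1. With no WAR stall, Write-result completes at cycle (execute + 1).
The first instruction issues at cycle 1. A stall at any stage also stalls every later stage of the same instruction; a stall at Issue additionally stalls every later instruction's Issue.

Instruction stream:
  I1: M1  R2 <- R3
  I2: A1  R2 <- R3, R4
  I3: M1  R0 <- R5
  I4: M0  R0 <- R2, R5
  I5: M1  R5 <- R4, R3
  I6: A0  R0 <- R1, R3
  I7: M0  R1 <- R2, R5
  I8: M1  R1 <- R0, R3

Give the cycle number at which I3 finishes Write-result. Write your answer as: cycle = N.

cycle = 17

c1: I1→M1
c2: I1 RO
c7: I1 EX
c8: I1 WR R2
c9: I2→A1
c10: I2 RO | I3→M1
c11: I3 RO
c12: I2 EX
c13: I2 WR R2
c16: I3 EX
c17: I3 WR R0
c18: I4→M0
c19: I4 RO | I5→M1
c20: I5 RO
c24: I4 EX
c25: I4 WR R0 | I5 EX
c26: I5 WR R5 | I6→A0
c27: I6 RO | I7→M0
c28: I6 EX | I7 RO
c29: I6 WR R0
c33: I7 EX
c34: I7 WR R1
c35: I8→M1
c36: I8 RO
c41: I8 EX
c42: I8 WR R1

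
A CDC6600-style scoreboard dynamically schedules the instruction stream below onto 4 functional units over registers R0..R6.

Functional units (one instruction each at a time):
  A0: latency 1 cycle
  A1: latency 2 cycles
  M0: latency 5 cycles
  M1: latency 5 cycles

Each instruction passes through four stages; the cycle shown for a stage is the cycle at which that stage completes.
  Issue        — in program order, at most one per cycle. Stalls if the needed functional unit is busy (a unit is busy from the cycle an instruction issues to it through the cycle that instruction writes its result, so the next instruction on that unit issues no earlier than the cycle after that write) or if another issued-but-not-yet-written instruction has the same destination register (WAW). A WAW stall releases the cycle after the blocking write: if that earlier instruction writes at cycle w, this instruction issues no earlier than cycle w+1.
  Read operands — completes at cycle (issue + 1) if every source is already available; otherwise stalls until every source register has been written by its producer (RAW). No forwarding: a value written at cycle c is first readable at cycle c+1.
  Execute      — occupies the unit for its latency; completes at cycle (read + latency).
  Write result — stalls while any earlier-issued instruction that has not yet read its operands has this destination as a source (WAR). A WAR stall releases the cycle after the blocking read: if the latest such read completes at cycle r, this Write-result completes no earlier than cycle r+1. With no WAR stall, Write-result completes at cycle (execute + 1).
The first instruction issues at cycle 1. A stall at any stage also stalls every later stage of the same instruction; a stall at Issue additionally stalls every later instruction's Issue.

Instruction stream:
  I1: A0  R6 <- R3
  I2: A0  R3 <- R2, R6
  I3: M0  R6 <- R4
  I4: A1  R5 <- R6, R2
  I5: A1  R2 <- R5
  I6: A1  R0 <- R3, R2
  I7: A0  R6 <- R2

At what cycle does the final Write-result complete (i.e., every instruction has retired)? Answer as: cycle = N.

1) issue 1, read 2, done 3, write 4
2) issue 5, read 6, done 7, write 8  <struct: A0 busy until I1 writes@4>
3) issue 6, read 7, done 12, write 13
4) issue 7, read 14, done 16, write 17  <RAW R6: wait I3 write@13>
5) issue 18, read 19, done 21, write 22  <struct: A1 busy until I4 writes@17>
6) issue 23, read 24, done 26, write 27  <struct: A1 busy until I5 writes@22>
7) issue 24, read 25, done 26, write 27

cycle = 27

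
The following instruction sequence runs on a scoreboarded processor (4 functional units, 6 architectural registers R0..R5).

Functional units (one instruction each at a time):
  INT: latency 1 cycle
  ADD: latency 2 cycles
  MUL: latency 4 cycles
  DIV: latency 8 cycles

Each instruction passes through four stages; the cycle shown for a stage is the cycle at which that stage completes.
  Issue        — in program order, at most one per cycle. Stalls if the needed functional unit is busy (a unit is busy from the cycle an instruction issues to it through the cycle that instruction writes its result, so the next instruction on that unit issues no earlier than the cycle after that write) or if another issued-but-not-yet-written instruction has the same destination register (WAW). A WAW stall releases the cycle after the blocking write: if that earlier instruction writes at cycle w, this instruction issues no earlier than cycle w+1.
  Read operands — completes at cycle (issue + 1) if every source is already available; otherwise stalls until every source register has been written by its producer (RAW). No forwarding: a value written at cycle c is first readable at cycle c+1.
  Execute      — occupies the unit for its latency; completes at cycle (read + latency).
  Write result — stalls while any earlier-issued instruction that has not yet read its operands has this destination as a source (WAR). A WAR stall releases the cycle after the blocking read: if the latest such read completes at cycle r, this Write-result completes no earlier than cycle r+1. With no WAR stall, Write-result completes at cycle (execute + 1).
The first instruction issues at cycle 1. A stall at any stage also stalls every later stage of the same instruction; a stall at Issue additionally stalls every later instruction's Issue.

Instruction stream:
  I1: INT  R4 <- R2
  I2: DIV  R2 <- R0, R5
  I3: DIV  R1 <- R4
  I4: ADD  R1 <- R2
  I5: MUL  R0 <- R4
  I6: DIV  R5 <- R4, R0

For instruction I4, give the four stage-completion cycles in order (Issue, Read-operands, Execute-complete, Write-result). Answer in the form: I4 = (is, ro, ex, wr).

I1 -> (1, 2, 3, 4)
I2 -> (2, 3, 11, 12)
I3 -> (13, 14, 22, 23)  // struct: DIV busy until I2 writes@12
I4 -> (24, 25, 27, 28)  // WAW R1: wait I3 write@23
I5 -> (25, 26, 30, 31)
I6 -> (26, 32, 40, 41)  // RAW R0: wait I5 write@31

I4 = (24, 25, 27, 28)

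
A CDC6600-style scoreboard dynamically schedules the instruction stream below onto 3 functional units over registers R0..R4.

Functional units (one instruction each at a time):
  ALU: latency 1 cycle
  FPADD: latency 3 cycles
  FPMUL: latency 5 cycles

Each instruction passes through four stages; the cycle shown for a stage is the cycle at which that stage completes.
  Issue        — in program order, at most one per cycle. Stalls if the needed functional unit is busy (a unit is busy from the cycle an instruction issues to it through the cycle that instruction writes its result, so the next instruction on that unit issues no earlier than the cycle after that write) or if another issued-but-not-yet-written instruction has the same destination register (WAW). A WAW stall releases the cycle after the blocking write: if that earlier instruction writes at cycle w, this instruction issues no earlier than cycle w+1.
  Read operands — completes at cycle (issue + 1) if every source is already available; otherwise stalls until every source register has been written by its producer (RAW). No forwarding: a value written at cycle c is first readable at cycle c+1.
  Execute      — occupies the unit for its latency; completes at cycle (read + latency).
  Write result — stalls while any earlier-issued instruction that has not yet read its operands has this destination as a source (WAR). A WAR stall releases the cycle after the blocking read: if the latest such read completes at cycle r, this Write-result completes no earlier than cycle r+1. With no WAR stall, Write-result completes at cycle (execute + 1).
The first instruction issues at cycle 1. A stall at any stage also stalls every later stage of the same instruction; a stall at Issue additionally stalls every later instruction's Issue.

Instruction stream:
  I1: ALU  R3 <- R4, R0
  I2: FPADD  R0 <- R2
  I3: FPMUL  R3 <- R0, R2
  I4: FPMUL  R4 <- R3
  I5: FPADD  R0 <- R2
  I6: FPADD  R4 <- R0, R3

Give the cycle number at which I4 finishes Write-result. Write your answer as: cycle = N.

[1] I1 issues→ALU
[2] I1 reads; I2 issues→FPADD
[3] I1 exec-done; I2 reads
[4] I1 writes R3
[5] I3 issues→FPMUL
[6] I2 exec-done
[7] I2 writes R0
[8] I3 reads
[13] I3 exec-done
[14] I3 writes R3
[15] I4 issues→FPMUL
[16] I4 reads; I5 issues→FPADD
[17] I5 reads
[20] I5 exec-done
[21] I4 exec-done; I5 writes R0
[22] I4 writes R4
[23] I6 issues→FPADD
[24] I6 reads
[27] I6 exec-done
[28] I6 writes R4

cycle = 22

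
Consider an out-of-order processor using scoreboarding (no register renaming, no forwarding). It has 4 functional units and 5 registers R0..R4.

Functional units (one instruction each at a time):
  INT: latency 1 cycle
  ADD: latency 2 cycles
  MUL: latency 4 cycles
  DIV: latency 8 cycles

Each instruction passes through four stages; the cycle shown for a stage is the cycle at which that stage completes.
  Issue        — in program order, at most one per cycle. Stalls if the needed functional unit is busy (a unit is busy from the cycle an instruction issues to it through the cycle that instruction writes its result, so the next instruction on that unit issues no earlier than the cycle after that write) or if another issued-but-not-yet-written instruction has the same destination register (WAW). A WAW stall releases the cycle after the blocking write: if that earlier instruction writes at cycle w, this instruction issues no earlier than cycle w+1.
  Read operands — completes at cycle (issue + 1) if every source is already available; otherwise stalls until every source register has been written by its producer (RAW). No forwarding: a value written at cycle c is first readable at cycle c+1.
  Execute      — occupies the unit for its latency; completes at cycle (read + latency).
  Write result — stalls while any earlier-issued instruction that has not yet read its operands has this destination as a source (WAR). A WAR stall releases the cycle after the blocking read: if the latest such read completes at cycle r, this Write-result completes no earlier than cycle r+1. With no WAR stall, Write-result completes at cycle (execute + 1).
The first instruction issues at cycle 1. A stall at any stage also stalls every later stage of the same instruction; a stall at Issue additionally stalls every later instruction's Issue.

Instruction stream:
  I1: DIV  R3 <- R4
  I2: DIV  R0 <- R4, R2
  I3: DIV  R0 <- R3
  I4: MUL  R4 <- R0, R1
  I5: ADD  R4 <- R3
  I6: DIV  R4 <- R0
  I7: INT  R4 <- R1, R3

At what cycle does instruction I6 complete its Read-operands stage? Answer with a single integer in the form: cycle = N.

[1] I1→DIV
[2] I1 RO
[10] I1 EX
[11] I1 WR R3
[12] I2→DIV
[13] I2 RO
[21] I2 EX
[22] I2 WR R0
[23] I3→DIV
[24] I3 RO · I4→MUL
[32] I3 EX
[33] I3 WR R0
[34] I4 RO
[38] I4 EX
[39] I4 WR R4
[40] I5→ADD
[41] I5 RO
[43] I5 EX
[44] I5 WR R4
[45] I6→DIV
[46] I6 RO
[54] I6 EX
[55] I6 WR R4
[56] I7→INT
[57] I7 RO
[58] I7 EX
[59] I7 WR R4

cycle = 46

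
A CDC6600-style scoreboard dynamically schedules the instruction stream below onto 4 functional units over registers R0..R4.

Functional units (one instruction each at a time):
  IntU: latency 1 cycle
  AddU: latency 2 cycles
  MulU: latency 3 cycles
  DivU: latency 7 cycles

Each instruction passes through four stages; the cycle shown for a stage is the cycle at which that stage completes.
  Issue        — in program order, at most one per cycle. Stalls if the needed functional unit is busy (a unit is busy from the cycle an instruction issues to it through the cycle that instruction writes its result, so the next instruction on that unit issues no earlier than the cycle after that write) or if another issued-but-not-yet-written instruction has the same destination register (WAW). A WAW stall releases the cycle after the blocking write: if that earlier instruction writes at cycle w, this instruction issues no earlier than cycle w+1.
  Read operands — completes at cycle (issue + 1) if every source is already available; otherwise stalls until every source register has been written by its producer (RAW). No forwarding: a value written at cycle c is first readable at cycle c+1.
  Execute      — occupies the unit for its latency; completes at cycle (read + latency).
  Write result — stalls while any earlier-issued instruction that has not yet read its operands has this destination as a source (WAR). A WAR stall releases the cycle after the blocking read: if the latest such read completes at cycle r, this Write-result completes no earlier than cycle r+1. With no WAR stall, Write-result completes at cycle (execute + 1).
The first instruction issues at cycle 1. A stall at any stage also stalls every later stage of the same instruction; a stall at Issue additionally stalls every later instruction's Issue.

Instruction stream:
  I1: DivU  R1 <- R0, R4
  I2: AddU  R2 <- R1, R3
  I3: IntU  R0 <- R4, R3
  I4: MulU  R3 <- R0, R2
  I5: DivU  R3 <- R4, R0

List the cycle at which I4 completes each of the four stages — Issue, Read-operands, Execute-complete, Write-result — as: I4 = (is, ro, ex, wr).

t=1  I1 issues→DivU
t=2  I1 reads; I2 issues→AddU
t=3  I3 issues→IntU
t=4  I3 reads; I4 issues→MulU
t=5  I3 exec-done
t=6  I3 writes R0
t=9  I1 exec-done
t=10  I1 writes R1
t=11  I2 reads
t=13  I2 exec-done
t=14  I2 writes R2
t=15  I4 reads
t=18  I4 exec-done
t=19  I4 writes R3
t=20  I5 issues→DivU
t=21  I5 reads
t=28  I5 exec-done
t=29  I5 writes R3

I4 = (4, 15, 18, 19)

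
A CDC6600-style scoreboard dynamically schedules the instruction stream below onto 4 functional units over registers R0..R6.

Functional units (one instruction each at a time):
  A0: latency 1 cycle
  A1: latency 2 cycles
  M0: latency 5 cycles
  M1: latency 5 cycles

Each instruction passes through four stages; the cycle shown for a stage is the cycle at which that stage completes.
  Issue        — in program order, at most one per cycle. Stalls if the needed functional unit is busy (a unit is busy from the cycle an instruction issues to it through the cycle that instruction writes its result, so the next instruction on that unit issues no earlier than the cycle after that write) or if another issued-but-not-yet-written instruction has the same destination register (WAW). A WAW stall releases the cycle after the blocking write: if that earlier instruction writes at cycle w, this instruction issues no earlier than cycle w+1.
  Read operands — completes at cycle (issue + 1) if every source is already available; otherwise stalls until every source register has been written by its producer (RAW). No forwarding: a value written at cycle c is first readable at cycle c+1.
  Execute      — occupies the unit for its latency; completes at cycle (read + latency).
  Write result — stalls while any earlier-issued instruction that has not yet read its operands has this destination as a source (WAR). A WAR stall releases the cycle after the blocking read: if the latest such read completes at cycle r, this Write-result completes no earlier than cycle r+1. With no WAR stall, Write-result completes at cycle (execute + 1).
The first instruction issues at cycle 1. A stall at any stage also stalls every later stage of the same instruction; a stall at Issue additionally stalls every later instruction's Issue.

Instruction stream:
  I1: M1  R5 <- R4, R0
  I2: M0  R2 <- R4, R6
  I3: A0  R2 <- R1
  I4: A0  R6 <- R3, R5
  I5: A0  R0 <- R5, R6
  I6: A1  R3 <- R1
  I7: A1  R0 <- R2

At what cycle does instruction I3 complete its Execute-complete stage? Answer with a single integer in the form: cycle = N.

cycle = 12

  I1 | 1 | 2 | 7 | 8
  I2 | 2 | 3 | 8 | 9
  I3 | 10 | 11 | 12 | 13   WAW R2: wait I2 write@9
  I4 | 14 | 15 | 16 | 17   struct: A0 busy until I3 writes@13
  I5 | 18 | 19 | 20 | 21   struct: A0 busy until I4 writes@17
  I6 | 19 | 20 | 22 | 23
  I7 | 24 | 25 | 27 | 28   struct: A1 busy until I6 writes@23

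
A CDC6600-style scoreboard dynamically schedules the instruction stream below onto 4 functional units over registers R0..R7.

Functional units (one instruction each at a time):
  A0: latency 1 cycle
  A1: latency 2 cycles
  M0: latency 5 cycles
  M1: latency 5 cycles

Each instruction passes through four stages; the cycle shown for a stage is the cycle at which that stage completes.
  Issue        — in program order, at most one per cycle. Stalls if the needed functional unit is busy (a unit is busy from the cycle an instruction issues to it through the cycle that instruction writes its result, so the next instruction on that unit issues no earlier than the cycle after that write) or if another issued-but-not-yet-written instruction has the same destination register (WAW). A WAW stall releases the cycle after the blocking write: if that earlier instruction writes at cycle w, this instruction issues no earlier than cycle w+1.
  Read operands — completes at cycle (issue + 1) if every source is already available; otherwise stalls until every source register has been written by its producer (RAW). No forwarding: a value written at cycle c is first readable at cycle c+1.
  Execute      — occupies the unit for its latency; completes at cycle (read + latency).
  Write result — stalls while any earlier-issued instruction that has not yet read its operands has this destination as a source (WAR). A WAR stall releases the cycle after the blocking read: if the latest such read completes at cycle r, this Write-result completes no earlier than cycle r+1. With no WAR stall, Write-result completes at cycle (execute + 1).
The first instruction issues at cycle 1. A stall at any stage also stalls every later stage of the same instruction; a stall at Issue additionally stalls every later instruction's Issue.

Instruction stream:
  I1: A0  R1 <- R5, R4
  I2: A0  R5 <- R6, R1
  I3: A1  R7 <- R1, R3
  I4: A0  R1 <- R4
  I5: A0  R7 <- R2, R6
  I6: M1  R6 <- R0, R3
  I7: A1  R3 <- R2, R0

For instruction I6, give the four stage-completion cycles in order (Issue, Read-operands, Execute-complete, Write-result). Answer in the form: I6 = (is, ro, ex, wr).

  I1 | 1 | 2 | 3 | 4
  I2 | 5 | 6 | 7 | 8   struct: A0 busy until I1 writes@4
  I3 | 6 | 7 | 9 | 10
  I4 | 9 | 10 | 11 | 12   struct: A0 busy until I2 writes@8
  I5 | 13 | 14 | 15 | 16   struct: A0 busy until I4 writes@12
  I6 | 14 | 15 | 20 | 21
  I7 | 15 | 16 | 18 | 19

I6 = (14, 15, 20, 21)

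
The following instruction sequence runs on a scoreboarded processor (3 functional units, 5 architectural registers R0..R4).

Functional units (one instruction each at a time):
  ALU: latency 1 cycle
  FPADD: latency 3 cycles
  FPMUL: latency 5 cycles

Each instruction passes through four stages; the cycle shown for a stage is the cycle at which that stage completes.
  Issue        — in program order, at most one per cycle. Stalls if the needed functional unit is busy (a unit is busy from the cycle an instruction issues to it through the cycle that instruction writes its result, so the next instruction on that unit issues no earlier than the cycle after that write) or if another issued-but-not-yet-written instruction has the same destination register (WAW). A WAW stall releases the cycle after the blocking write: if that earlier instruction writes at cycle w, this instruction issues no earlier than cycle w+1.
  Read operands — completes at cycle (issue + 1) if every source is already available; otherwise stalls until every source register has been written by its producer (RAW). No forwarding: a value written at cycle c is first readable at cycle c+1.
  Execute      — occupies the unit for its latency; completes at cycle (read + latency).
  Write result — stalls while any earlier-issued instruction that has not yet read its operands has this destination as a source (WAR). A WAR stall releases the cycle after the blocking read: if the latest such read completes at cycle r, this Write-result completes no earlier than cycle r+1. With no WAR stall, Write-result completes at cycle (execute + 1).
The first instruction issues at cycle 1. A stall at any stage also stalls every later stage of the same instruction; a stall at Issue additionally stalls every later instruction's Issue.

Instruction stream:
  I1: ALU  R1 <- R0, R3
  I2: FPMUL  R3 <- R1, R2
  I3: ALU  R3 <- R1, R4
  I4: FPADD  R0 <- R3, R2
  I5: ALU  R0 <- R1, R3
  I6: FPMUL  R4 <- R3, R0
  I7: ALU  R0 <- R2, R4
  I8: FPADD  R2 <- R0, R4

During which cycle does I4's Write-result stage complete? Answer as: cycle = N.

cycle = 20

c1: issue I1 (ALU)
c2: I1 read-ops, issue I2 (FPMUL)
c3: I1 finished on ALU
c4: I1→R1
c5: I2 read-ops
c10: I2 finished on FPMUL
c11: I2→R3
c12: issue I3 (ALU)
c13: I3 read-ops, issue I4 (FPADD)
c14: I3 finished on ALU
c15: I3→R3
c16: I4 read-ops
c19: I4 finished on FPADD
c20: I4→R0
c21: issue I5 (ALU)
c22: I5 read-ops, issue I6 (FPMUL)
c23: I5 finished on ALU
c24: I5→R0
c25: I6 read-ops, issue I7 (ALU)
c26: issue I8 (FPADD)
c30: I6 finished on FPMUL
c31: I6→R4
c32: I7 read-ops
c33: I7 finished on ALU
c34: I7→R0
c35: I8 read-ops
c38: I8 finished on FPADD
c39: I8→R2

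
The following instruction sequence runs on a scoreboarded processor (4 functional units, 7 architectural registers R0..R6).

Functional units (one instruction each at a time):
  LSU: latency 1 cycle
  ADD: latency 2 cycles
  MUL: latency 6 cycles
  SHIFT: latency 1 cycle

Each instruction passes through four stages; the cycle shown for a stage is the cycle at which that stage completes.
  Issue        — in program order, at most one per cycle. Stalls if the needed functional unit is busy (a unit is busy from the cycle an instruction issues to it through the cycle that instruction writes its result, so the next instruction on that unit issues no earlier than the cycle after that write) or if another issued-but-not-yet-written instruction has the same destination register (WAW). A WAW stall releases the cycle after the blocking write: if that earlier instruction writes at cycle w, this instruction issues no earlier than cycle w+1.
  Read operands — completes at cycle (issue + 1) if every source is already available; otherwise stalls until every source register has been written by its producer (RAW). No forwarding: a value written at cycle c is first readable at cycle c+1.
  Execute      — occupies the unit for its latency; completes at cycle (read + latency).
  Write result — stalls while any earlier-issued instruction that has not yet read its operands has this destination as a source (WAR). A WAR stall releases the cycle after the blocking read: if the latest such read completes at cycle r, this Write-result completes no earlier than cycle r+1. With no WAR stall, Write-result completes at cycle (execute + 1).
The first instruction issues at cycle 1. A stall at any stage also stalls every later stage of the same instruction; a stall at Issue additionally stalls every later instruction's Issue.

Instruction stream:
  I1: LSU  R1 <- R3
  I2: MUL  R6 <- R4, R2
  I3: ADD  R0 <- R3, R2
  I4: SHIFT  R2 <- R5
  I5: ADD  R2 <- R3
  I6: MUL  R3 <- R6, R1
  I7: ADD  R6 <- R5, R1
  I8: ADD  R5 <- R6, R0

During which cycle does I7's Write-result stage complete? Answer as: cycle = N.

cycle = 17

I1  is:1  ro:2  ex:3  wr:4
I2  is:2  ro:3  ex:9  wr:10
I3  is:3  ro:4  ex:6  wr:7
I4  is:4  ro:5  ex:6  wr:7
I5  is:8  ro:9  ex:11  wr:12  — WAW R2: wait I4 write@7
I6  is:11  ro:12  ex:18  wr:19  — struct: MUL busy until I2 writes@10
I7  is:13  ro:14  ex:16  wr:17  — struct: ADD busy until I5 writes@12
I8  is:18  ro:19  ex:21  wr:22  — struct: ADD busy until I7 writes@17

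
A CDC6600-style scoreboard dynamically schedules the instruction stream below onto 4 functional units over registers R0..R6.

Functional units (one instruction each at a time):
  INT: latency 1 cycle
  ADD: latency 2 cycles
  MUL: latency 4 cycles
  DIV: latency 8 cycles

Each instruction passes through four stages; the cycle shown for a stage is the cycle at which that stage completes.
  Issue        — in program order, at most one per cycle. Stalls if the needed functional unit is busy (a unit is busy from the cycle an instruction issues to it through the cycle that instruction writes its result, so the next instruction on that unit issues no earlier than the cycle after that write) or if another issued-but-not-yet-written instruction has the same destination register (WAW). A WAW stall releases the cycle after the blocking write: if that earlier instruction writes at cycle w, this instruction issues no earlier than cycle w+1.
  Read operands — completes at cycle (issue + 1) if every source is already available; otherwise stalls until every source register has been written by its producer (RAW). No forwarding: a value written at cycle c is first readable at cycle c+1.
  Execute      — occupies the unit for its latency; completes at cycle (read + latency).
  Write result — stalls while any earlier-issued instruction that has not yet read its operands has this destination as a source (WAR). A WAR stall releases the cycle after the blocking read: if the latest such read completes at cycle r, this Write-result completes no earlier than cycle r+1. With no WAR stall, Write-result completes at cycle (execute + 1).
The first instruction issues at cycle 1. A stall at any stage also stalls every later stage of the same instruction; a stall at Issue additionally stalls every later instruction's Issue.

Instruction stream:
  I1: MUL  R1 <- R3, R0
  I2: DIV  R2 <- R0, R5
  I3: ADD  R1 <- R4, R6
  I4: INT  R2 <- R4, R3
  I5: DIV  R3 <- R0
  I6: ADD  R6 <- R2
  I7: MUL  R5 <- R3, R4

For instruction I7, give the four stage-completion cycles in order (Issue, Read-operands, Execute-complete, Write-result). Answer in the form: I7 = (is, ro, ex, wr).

cycle 1: I1 issues→MUL
cycle 2: I1 reads · I2 issues→DIV
cycle 3: I2 reads
cycle 6: I1 exec-done
cycle 7: I1 writes R1
cycle 8: I3 issues→ADD
cycle 9: I3 reads
cycle 11: I2 exec-done · I3 exec-done
cycle 12: I2 writes R2 · I3 writes R1
cycle 13: I4 issues→INT
cycle 14: I4 reads · I5 issues→DIV
cycle 15: I4 exec-done · I5 reads · I6 issues→ADD
cycle 16: I4 writes R2 · I7 issues→MUL
cycle 17: I6 reads
cycle 19: I6 exec-done
cycle 20: I6 writes R6
cycle 23: I5 exec-done
cycle 24: I5 writes R3
cycle 25: I7 reads
cycle 29: I7 exec-done
cycle 30: I7 writes R5

I7 = (16, 25, 29, 30)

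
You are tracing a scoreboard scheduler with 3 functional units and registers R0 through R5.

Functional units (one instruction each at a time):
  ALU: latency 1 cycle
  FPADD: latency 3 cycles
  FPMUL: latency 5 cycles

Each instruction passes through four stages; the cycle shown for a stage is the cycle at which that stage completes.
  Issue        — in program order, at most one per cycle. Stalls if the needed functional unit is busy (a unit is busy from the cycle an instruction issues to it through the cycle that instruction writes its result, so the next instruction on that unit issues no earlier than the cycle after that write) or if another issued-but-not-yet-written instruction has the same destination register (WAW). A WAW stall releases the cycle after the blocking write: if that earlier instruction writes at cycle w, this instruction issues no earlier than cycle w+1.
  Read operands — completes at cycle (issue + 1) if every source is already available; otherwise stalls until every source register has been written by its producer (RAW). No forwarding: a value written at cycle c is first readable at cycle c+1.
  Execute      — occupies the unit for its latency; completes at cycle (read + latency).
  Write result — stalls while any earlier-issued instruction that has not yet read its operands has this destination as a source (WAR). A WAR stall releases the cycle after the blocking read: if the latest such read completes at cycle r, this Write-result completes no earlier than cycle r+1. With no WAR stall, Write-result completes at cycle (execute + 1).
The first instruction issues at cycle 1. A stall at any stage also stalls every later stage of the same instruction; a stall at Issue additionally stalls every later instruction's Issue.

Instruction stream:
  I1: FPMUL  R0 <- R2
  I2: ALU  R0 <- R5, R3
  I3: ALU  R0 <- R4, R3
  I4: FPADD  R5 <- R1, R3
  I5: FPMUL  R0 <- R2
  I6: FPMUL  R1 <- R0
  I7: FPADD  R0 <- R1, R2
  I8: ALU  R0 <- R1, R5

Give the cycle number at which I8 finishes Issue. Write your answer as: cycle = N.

cycle = 38

I1  is:1  ro:2  ex:7  wr:8
I2  is:9  ro:10  ex:11  wr:12  — WAW R0: wait I1 write@8
I3  is:13  ro:14  ex:15  wr:16  — struct: ALU busy until I2 writes@12
I4  is:14  ro:15  ex:18  wr:19
I5  is:17  ro:18  ex:23  wr:24  — WAW R0: wait I3 write@16
I6  is:25  ro:26  ex:31  wr:32  — struct: FPMUL busy until I5 writes@24
I7  is:26  ro:33  ex:36  wr:37  — RAW R1: wait I6 write@32
I8  is:38  ro:39  ex:40  wr:41  — WAW R0: wait I7 write@37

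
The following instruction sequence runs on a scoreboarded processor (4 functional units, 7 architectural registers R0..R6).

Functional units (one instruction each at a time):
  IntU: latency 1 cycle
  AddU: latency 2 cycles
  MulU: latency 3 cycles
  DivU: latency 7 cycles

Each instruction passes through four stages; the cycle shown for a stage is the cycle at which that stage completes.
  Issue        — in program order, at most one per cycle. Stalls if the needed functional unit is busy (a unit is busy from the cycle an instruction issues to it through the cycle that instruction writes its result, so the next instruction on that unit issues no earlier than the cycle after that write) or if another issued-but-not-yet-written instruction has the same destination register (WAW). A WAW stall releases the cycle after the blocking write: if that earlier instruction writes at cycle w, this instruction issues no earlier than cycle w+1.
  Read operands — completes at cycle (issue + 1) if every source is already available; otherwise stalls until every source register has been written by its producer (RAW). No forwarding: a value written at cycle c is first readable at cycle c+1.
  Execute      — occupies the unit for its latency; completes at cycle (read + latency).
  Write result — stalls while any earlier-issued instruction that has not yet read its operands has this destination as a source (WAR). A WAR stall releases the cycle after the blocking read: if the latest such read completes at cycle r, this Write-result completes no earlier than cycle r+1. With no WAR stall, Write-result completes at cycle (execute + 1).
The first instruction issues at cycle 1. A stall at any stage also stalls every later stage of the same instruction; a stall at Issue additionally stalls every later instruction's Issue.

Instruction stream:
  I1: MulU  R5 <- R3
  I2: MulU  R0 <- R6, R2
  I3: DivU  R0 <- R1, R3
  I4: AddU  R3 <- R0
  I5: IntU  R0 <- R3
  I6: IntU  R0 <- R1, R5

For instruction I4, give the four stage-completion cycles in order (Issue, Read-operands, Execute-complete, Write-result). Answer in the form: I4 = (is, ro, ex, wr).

I4 = (14, 23, 25, 26)

[1] I1 dispatched to MulU
[2] I1 operands ready
[5] I1 complete
[6] R5←I1
[7] I2 dispatched to MulU
[8] I2 operands ready
[11] I2 complete
[12] R0←I2
[13] I3 dispatched to DivU
[14] I3 operands ready | I4 dispatched to AddU
[21] I3 complete
[22] R0←I3
[23] I4 operands ready | I5 dispatched to IntU
[25] I4 complete
[26] R3←I4
[27] I5 operands ready
[28] I5 complete
[29] R0←I5
[30] I6 dispatched to IntU
[31] I6 operands ready
[32] I6 complete
[33] R0←I6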